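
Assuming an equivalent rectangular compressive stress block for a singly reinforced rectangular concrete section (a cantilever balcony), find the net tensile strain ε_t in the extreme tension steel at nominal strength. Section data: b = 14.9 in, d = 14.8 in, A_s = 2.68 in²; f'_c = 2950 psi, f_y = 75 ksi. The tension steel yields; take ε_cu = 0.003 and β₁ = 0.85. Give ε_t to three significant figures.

ε_t ≈ 0.00402

a = A_s f_y/(0.85 f'_c b) = 5.380 in.
β₁ = 0.85, so c = a/β₁ = 5.380/0.85 = 6.329 in.
From the linear strain diagram with ε_cu = 0.003: ε_t = 0.003 (d − c)/c = 0.003 × (14.8 − 6.329)/6.329 = 0.00402.
ε_t is between 0.004 and 0.005 — transition zone.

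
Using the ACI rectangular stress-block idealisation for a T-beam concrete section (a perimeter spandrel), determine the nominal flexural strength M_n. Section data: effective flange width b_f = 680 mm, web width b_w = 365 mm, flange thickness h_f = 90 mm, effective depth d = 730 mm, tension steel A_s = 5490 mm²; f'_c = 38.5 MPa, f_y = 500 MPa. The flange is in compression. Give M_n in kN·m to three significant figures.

M_n ≈ 1820 kN·m

Tension: T = A_s f_y = 5490 × 500 = 2745000 N.
Try a within the flange: a = T/(0.85 f'_c b_f) = 2745000/(0.85 × 38.5 × 680) = 123.35 mm.
a = 123.35 > h_f = 90 mm: the block extends into the web. Split into flange-overhang and web parts.
C_f = 0.85 f'_c (b_f − b_w) h_f = 0.85 × 38.5 × (680 − 365) × 90 = 927754 N.
Remaining web compression depth: a_w = (T − C_f)/(0.85 f'_c b_w) = (2745000 − 927754)/(0.85 × 38.5 × 365) = 152.14 mm.
M_n = C_f(d − h_f/2) + (T − C_f)(d − a_w/2) = 927754 × (730 − 45) + 1817246 × (730 − 76.07) = 635.51 + 1188.35 = 1823.86 × 10⁶ N·mm.
M_n = 1823.86 kN·m.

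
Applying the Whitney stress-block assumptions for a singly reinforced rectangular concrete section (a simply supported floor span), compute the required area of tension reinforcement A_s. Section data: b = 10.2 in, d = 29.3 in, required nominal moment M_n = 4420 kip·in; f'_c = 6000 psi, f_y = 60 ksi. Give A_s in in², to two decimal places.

A_s ≈ 2.65 in²

From M_n = 0.85 f'_c a b (d − a/2):
a = d − √(d² − 2M_n/(0.85 f'_c b)) = 29.3 − √(29.3² − 2 × 4420/(0.85 × 6 × 10.2)) = 3.060 in.
A_s = 0.85 f'_c a b / f_y = 0.85 × 6 × 3.060 × 10.2 / 60 = 2.653 in².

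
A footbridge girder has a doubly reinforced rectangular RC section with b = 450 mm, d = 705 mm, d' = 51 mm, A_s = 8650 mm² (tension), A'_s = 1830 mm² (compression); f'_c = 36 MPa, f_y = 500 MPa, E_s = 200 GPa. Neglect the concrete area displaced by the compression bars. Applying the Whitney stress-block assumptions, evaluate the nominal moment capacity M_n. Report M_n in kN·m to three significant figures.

M_n ≈ 2580 kN·m

Assume both tension and compression steel yield.
Net tension couple steel: A_s − A'_s = 6820 mm².
a = (A_s − A'_s) f_y / (0.85 f'_c b) = 3410000/(0.85 × 36 × 450) = 247.64 mm.
c = a/β₁ = 247.64/0.793 = 312.28 mm; ε'_s = 0.003(c − d')/c = 0.0025 ≥ f_y/E_s = 0.0025, so compression steel does yield.
M_n = (A_s − A'_s) f_y (d − a/2) + A'_s f_y (d − d') = [3410000 × (705 − 123.82) + 915000 × (705 − 51)] × 10⁻⁶ = 1981.82 + 598.41 = 2580.23 kN·m.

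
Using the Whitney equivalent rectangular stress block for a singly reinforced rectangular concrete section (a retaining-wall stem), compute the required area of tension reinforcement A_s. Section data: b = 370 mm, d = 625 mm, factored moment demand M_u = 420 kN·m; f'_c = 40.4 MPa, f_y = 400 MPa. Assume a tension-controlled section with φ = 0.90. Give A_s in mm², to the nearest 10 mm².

M_n = M_u/φ = 420/0.90 = 466.667 kN·m.
With M_n = 0.85 f'_c a b (d − a/2), solve the quadratic for a:
a = d − √(d² − 2M_n/(0.85 f'_c b)) = 625 − √(625² − 2 × 466.667×10⁶/(0.85 × 40.4 × 370)) = 61.82 mm.
A_s = 0.85 f'_c a b / f_y = 0.85 × 40.4 × 61.82 × 370 / 400 = 1963.7 mm².

A_s ≈ 1960 mm²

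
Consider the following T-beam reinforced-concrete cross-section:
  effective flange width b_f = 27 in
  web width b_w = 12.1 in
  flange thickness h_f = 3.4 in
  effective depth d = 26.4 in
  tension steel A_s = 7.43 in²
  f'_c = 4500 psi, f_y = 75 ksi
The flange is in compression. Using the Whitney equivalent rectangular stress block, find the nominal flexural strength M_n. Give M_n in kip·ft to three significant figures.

M_n ≈ 1080 kip·ft

Tension: T = A_s f_y = 7.43 × 75 = 557.25 kips.
Try a within the flange: a = T/(0.85 f'_c b_f) = 557.25/(0.85 × 4.5 × 27) = 5.396 in.
a = 5.396 > h_f = 3.4 in: the block extends into the web. Split into flange-overhang and web parts.
C_f = 0.85 f'_c (b_f − b_w) h_f = 0.85 × 4.5 × (27 − 12.1) × 3.4 = 193.8 kips.
Remaining web compression depth: a_w = (T − C_f)/(0.85 f'_c b_w) = (557.25 − 193.8)/(0.85 × 4.5 × 12.1) = 7.853 in.
M_n = C_f(d − h_f/2) + (T − C_f)(d − a_w/2) = 193.8 × (26.4 − 1.7) + 363.45 × (26.4 − 3.9265) = 4786.9 + 8168.0 = 12954.9 kip·in.
M_n = 12954.9/12 = 1079.58 kip·ft.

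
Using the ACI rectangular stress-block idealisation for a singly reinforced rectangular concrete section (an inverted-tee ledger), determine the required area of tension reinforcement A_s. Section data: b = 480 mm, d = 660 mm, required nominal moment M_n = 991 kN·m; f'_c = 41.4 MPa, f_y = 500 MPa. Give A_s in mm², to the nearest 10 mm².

A_s ≈ 3240 mm²

With M_n = 0.85 f'_c a b (d − a/2), solve the quadratic for a:
a = d − √(d² − 2M_n/(0.85 f'_c b)) = 660 − √(660² − 2 × 991×10⁶/(0.85 × 41.4 × 480)) = 95.85 mm.
A_s = 0.85 f'_c a b / f_y = 0.85 × 41.4 × 95.85 × 480 / 500 = 3238.0 mm².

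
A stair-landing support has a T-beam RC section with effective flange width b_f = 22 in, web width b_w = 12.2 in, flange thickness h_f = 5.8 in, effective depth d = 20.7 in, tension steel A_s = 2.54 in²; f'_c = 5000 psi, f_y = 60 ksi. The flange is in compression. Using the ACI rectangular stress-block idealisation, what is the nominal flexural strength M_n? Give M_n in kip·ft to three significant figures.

Tension: T = A_s f_y = 2.54 × 60 = 152.4 kips.
Try a within the flange: a = T/(0.85 f'_c b_f) = 152.4/(0.85 × 5 × 22) = 1.630 in.
Since a = 1.630 ≤ h_f = 5.8 in, the stress block lies entirely in the flange; analyse as a rectangular beam of width b_f.
M_n = T(d − a/2) = 152.4 × (20.7 − 0.815) = 3030.5 kip·in.
M_n = 3030.5/12 = 252.54 kip·ft.

M_n ≈ 253 kip·ft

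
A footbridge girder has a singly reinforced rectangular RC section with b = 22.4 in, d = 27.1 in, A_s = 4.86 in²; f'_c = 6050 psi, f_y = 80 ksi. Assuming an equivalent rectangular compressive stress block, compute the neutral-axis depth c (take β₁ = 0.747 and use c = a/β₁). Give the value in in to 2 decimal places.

c ≈ 4.52 in

T = A_s f_y = 4.86 × 80 = 388.8 kips.
a = T/(0.85 f'_c b) = 388.8/(0.85 × 6.05 × 22.4) = 3.3752 in.
With β₁ = 0.747, c = a/β₁ = 3.3752/0.747 = 4.52 in.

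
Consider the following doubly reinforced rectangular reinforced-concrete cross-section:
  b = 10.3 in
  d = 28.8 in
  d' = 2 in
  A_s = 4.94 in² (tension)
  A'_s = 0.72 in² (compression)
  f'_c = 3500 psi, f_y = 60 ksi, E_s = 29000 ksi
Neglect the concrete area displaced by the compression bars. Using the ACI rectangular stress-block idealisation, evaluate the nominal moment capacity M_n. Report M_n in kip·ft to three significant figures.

M_n ≈ 617 kip·ft

Assume both steels yield.
a = (A_s − A'_s) f_y/(0.85 f'_c b) = (4.94 − 0.72) × 60/(0.85 × 3.5 × 10.3) = 8.263 in.
c = a/β₁ = 8.263/0.85 = 9.721 in; ε'_s = 0.003(c − d')/c = 0.0024 ≥ ε_y = 0.0021, so the compression steel yields.
M_n = (A_s − A'_s) f_y (d − a/2) + A'_s f_y (d − d') = 253.2 × (28.8 − 4.1315) + 43.2 × (28.8 − 2) = 6246.1 + 1157.8 = 7403.9 kip·in = 7403.9/12 = 616.99 kip·ft.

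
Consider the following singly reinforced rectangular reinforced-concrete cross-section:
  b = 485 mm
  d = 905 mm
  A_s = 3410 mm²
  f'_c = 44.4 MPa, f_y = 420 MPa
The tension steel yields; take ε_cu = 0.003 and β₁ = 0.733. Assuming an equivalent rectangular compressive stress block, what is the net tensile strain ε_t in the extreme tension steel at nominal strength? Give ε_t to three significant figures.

ε_t ≈ 0.0224

a = A_s f_y/(0.85 f'_c b) = 78.25 mm.
β₁ = 0.733, so c = a/β₁ = 78.25/0.733 = 106.75 mm.
From the linear strain diagram with ε_cu = 0.003: ε_t = 0.003 (d − c)/c = 0.003 × (905 − 106.75)/106.75 = 0.0224.
Since ε_t ≥ 0.005, the section is tension-controlled.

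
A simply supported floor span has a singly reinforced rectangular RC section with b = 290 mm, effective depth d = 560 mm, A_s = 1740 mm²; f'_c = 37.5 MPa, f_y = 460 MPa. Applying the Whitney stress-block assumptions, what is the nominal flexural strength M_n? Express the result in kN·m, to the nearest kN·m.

M_n ≈ 414 kN·m

T = A_s f_y = 1740 × 460 = 800400 N = 800.4 kN.
From C = T: a = T/(0.85 f'_c b) = 800400/(0.85 × 37.5 × 290) = 86.59 mm.
M_n = T(d − a/2) = 800.4 kN × (560 − 43.295) mm = 413.57 kN·m.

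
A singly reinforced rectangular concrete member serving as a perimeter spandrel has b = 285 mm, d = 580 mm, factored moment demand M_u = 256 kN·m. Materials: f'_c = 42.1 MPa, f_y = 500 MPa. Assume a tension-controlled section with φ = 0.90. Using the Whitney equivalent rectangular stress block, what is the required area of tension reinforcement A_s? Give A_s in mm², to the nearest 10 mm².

M_n = M_u/φ = 256/0.90 = 284.444 kN·m.
With M_n = 0.85 f'_c a b (d − a/2), solve the quadratic for a:
a = d − √(d² − 2M_n/(0.85 f'_c b)) = 580 − √(580² − 2 × 284.444×10⁶/(0.85 × 42.1 × 285)) = 50.26 mm.
A_s = 0.85 f'_c a b / f_y = 0.85 × 42.1 × 50.26 × 285 / 500 = 1025.2 mm².

A_s ≈ 1030 mm²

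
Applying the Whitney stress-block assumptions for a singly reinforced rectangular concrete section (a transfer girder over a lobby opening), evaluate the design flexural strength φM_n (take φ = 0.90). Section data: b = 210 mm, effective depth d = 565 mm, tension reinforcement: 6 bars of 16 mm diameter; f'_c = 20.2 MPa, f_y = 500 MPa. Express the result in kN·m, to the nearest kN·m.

φM_n ≈ 261 kN·m

A_s = 6 × 201 = 1206 mm².
T = A_s f_y = 1206 × 500 = 603000 N = 603 kN.
From C = T: a = T/(0.85 f'_c b) = 603000/(0.85 × 20.2 × 210) = 167.24 mm.
M_n = T(d − a/2) = 603 kN × (565 − 83.62) mm = 290.27 kN·m.
φM_n = 0.90 × 290.27 = 261.24 kN·m.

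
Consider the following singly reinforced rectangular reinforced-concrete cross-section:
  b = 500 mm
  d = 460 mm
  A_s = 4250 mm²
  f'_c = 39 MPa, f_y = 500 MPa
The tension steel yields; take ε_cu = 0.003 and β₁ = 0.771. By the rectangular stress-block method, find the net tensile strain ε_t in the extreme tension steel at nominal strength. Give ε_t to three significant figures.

ε_t ≈ 0.00530

a = A_s f_y/(0.85 f'_c b) = 128.21 mm.
β₁ = 0.771, so c = a/β₁ = 128.21/0.771 = 166.29 mm.
From the linear strain diagram with ε_cu = 0.003: ε_t = 0.003 (d − c)/c = 0.003 × (460 − 166.29)/166.29 = 0.00530.
Since ε_t ≥ 0.005, the section is tension-controlled.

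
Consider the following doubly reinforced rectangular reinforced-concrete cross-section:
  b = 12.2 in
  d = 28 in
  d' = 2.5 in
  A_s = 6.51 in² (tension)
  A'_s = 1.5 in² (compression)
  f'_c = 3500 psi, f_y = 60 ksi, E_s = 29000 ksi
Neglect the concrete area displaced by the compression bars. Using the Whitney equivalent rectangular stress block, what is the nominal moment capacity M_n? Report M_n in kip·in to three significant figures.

Assume both steels yield.
a = (A_s − A'_s) f_y/(0.85 f'_c b) = (6.51 − 1.5) × 60/(0.85 × 3.5 × 12.2) = 8.282 in.
c = a/β₁ = 8.282/0.85 = 9.744 in; ε'_s = 0.003(c − d')/c = 0.0022 ≥ ε_y = 0.0021, so the compression steel yields.
M_n = (A_s − A'_s) f_y (d − a/2) + A'_s f_y (d − d') = 300.6 × (28 − 4.141) + 90 × (28 − 2.5) = 7172.0 + 2295.0 = 9467.0 kip·in.

M_n ≈ 9470 kip·in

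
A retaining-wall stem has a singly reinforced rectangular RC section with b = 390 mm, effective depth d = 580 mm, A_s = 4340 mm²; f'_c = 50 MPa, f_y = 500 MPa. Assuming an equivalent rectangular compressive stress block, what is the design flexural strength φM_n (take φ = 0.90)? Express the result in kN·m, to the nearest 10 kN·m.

φM_n ≈ 1000 kN·m

T = A_s f_y = 4340 × 500 = 2170000 N = 2170 kN.
From C = T: a = T/(0.85 f'_c b) = 2170000/(0.85 × 50 × 390) = 130.92 mm.
M_n = T(d − a/2) = 2170 kN × (580 − 65.46) mm = 1116.55 kN·m.
φM_n = 0.90 × 1116.55 = 1004.90 kN·m.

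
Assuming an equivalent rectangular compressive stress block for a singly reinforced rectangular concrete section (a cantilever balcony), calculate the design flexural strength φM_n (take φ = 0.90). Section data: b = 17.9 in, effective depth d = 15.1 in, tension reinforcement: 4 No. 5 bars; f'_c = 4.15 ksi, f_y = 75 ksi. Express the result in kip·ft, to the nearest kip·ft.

φM_n ≈ 100 kip·ft

A_s = 4 × 0.31 = 1.24 in².
T = A_s f_y = 1.24 × 75 = 93 kips.
a = T/(0.85 f'_c b) = 93/(0.85 × 4.15 × 17.9) = 1.473 in.
M_n = T(d − a/2) = 93 × (15.1 − 0.7365) = 1335.8 kip·in = 1335.8/12 = 111.32 kip·ft.
φM_n = 0.90 × 111.32 = 100.19 kip·ft.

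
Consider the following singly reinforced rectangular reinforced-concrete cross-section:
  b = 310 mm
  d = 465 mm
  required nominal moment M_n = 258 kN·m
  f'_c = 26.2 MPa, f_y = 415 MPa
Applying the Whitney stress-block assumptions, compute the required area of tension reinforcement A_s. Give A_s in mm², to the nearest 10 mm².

A_s ≈ 1480 mm²

With M_n = 0.85 f'_c a b (d − a/2), solve the quadratic for a:
a = d − √(d² − 2M_n/(0.85 f'_c b)) = 465 − √(465² − 2 × 258×10⁶/(0.85 × 26.2 × 310)) = 88.86 mm.
A_s = 0.85 f'_c a b / f_y = 0.85 × 26.2 × 88.86 × 310 / 415 = 1478.2 mm².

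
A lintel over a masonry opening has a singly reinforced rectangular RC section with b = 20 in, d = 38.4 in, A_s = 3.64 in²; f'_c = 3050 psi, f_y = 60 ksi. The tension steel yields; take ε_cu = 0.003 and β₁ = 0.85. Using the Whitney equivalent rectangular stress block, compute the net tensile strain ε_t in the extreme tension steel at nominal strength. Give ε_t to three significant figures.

a = A_s f_y/(0.85 f'_c b) = 4.212 in.
β₁ = 0.85, so c = a/β₁ = 4.212/0.85 = 4.955 in.
From the linear strain diagram with ε_cu = 0.003: ε_t = 0.003 (d − c)/c = 0.003 × (38.4 − 4.955)/4.955 = 0.0202.
Since ε_t ≥ 0.005, the section is tension-controlled.

ε_t ≈ 0.0202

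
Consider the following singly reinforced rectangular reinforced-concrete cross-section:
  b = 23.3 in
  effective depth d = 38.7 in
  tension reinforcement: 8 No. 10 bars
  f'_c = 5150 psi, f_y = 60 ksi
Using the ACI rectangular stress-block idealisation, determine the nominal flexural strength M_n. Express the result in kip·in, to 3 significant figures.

A_s = 8 × 1.27 = 10.16 in².
T = A_s f_y = 10.16 × 60 = 609.6 kips.
a = T/(0.85 f'_c b) = 609.6/(0.85 × 5.15 × 23.3) = 5.977 in.
M_n = T(d − a/2) = 609.6 × (38.7 − 2.9885) = 21769.7 kip·in.

M_n ≈ 21800 kip·in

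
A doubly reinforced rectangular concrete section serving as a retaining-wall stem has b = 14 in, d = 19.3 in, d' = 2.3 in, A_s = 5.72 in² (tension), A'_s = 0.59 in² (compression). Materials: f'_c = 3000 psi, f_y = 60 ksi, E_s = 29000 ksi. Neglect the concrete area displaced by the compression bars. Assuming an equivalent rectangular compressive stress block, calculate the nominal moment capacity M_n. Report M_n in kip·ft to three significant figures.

M_n ≈ 435 kip·ft

Assume both steels yield.
a = (A_s − A'_s) f_y/(0.85 f'_c b) = (5.72 − 0.59) × 60/(0.85 × 3 × 14) = 8.622 in.
c = a/β₁ = 8.622/0.85 = 10.144 in; ε'_s = 0.003(c − d')/c = 0.0023 ≥ ε_y = 0.0021, so the compression steel yields.
M_n = (A_s − A'_s) f_y (d − a/2) + A'_s f_y (d − d') = 307.8 × (19.3 − 4.311) + 35.4 × (19.3 − 2.3) = 4613.6 + 601.8 = 5215.4 kip·in = 5215.4/12 = 434.62 kip·ft.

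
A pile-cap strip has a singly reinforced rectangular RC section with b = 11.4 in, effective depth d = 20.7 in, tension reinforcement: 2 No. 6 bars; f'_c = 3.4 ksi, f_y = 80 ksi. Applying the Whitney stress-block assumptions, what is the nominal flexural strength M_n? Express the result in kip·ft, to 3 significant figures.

M_n ≈ 115 kip·ft

A_s = 2 × 0.44 = 0.88 in².
T = A_s f_y = 0.88 × 80 = 70.4 kips.
a = T/(0.85 f'_c b) = 70.4/(0.85 × 3.4 × 11.4) = 2.137 in.
M_n = T(d − a/2) = 70.4 × (20.7 − 1.0685) = 1382.1 kip·in = 1382.1/12 = 115.18 kip·ft.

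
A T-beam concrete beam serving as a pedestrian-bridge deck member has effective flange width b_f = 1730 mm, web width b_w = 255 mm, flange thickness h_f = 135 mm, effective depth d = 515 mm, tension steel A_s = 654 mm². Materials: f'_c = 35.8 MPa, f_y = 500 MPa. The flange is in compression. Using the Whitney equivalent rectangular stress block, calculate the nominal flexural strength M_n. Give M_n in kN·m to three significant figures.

Tension: T = A_s f_y = 654 × 500 = 327000 N.
Try a within the flange: a = T/(0.85 f'_c b_f) = 327000/(0.85 × 35.8 × 1730) = 6.21 mm.
Since a = 6.21 ≤ h_f = 135 mm, the stress block lies entirely in the flange; analyse as a rectangular beam of width b_f.
M_n = T(d − a/2) = 327000 × (515 − 3.105) = 167.39 × 10⁶ N·mm.
M_n = 167.39 kN·m.

M_n ≈ 167 kN·m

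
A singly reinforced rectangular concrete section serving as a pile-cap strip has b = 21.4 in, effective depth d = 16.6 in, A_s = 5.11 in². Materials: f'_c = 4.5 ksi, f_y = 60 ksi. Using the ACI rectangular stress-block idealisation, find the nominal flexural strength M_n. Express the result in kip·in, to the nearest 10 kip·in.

T = A_s f_y = 5.11 × 60 = 306.6 kips.
a = T/(0.85 f'_c b) = 306.6/(0.85 × 4.5 × 21.4) = 3.746 in.
M_n = T(d − a/2) = 306.6 × (16.6 − 1.873) = 4515.3 kip·in.

M_n ≈ 4520 kip·in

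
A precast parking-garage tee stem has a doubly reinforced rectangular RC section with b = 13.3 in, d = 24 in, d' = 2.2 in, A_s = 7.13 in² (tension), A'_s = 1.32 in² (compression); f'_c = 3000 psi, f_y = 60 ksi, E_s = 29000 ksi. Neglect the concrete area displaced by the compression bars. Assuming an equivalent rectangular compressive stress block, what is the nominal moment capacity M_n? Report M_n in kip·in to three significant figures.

M_n ≈ 8300 kip·in

Assume both steels yield.
a = (A_s − A'_s) f_y/(0.85 f'_c b) = (7.13 − 1.32) × 60/(0.85 × 3 × 13.3) = 10.279 in.
c = a/β₁ = 10.279/0.85 = 12.093 in; ε'_s = 0.003(c − d')/c = 0.0025 ≥ ε_y = 0.0021, so the compression steel yields.
M_n = (A_s − A'_s) f_y (d − a/2) + A'_s f_y (d − d') = 348.6 × (24 − 5.1395) + 79.2 × (24 − 2.2) = 6574.8 + 1726.6 = 8301.4 kip·in.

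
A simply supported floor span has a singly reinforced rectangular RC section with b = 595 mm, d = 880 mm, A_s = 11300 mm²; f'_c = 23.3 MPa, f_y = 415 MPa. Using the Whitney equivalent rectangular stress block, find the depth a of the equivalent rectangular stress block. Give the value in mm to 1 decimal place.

a ≈ 398.0 mm

T = A_s f_y = 11300 × 415 = 4689500 N = 4689.5 kN.
Setting C = 0.85 f'_c a b equal to T: a = 4689500/(0.85 × 23.3 × 595) = 398.0 mm.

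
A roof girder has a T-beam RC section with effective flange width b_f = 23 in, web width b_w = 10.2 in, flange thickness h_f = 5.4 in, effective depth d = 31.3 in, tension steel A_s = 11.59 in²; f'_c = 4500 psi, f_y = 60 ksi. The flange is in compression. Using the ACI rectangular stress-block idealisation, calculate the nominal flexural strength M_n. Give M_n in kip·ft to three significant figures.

Tension: T = A_s f_y = 11.59 × 60 = 695.4 kips.
Try a within the flange: a = T/(0.85 f'_c b_f) = 695.4/(0.85 × 4.5 × 23) = 7.905 in.
a = 7.905 > h_f = 5.4 in: the block extends into the web. Split into flange-overhang and web parts.
C_f = 0.85 f'_c (b_f − b_w) h_f = 0.85 × 4.5 × (23 − 10.2) × 5.4 = 264.4 kips.
Remaining web compression depth: a_w = (T − C_f)/(0.85 f'_c b_w) = (695.4 − 264.4)/(0.85 × 4.5 × 10.2) = 11.047 in.
M_n = C_f(d − h_f/2) + (T − C_f)(d − a_w/2) = 264.4 × (31.3 − 2.7) + 431 × (31.3 − 5.5235) = 7561.8 + 11109.7 = 18671.5 kip·in.
M_n = 18671.5/12 = 1555.96 kip·ft.

M_n ≈ 1560 kip·ft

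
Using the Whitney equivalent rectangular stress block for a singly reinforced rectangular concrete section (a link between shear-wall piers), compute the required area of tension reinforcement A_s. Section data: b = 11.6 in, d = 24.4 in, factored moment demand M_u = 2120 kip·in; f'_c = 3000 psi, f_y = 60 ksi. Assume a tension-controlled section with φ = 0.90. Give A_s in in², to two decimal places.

A_s ≈ 1.73 in²

M_n = M_u/φ = 2120/0.90 = 2355.56 kip·in.
From M_n = 0.85 f'_c a b (d − a/2):
a = d − √(d² − 2M_n/(0.85 f'_c b)) = 24.4 − √(24.4² − 2 × 2355.56/(0.85 × 3 × 11.6)) = 3.517 in.
A_s = 0.85 f'_c a b / f_y = 0.85 × 3 × 3.517 × 11.6 / 60 = 1.734 in².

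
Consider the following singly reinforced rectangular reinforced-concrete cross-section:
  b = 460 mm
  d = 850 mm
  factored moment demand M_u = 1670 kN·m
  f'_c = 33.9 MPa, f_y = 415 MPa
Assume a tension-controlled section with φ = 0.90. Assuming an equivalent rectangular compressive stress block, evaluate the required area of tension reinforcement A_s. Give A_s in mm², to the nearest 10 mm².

M_n = M_u/φ = 1670/0.90 = 1855.56 kN·m.
With M_n = 0.85 f'_c a b (d − a/2), solve the quadratic for a:
a = d − √(d² − 2M_n/(0.85 f'_c b)) = 850 − √(850² − 2 × 1855.56×10⁶/(0.85 × 33.9 × 460)) = 184.78 mm.
A_s = 0.85 f'_c a b / f_y = 0.85 × 33.9 × 184.78 × 460 / 415 = 5901.8 mm².

A_s ≈ 5900 mm²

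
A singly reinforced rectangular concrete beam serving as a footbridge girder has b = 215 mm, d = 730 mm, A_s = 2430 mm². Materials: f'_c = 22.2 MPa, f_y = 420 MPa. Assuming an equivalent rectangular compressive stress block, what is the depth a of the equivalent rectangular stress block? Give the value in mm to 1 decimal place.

a ≈ 251.6 mm

T = A_s f_y = 2430 × 420 = 1020600 N = 1020.6 kN.
Setting C = 0.85 f'_c a b equal to T: a = 1020600/(0.85 × 22.2 × 215) = 251.6 mm.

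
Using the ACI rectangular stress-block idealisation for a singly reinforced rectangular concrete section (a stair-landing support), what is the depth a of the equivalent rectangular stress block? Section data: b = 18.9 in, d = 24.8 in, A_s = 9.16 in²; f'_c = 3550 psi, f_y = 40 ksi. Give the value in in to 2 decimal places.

a ≈ 6.42 in

T = A_s f_y = 9.16 × 40 = 366.4 kips.
a = T/(0.85 f'_c b) = 366.4/(0.85 × 3.55 × 18.9) = 6.42 in.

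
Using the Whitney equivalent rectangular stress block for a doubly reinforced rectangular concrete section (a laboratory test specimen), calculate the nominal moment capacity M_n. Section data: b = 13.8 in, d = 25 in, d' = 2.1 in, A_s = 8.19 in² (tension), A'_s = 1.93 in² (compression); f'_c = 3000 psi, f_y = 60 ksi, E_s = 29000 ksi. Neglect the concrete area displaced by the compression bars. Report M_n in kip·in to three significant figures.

M_n ≈ 10000 kip·in

Assume both steels yield.
a = (A_s − A'_s) f_y/(0.85 f'_c b) = (8.19 − 1.93) × 60/(0.85 × 3 × 13.8) = 10.673 in.
c = a/β₁ = 10.673/0.85 = 12.556 in; ε'_s = 0.003(c − d')/c = 0.0025 ≥ ε_y = 0.0021, so the compression steel yields.
M_n = (A_s − A'_s) f_y (d − a/2) + A'_s f_y (d − d') = 375.6 × (25 − 5.3365) + 115.8 × (25 − 2.1) = 7385.6 + 2651.8 = 10037.4 kip·in.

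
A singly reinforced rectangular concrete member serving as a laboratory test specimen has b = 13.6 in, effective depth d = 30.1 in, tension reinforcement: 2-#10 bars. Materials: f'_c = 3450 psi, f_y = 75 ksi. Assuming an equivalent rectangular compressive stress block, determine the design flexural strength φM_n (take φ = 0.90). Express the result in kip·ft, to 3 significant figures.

φM_n ≈ 396 kip·ft

A_s = 2 × 1.27 = 2.54 in².
T = A_s f_y = 2.54 × 75 = 190.5 kips.
a = T/(0.85 f'_c b) = 190.5/(0.85 × 3.45 × 13.6) = 4.777 in.
M_n = T(d − a/2) = 190.5 × (30.1 − 2.3885) = 5279.0 kip·in = 5279.0/12 = 439.92 kip·ft.
φM_n = 0.90 × 439.92 = 395.93 kip·ft.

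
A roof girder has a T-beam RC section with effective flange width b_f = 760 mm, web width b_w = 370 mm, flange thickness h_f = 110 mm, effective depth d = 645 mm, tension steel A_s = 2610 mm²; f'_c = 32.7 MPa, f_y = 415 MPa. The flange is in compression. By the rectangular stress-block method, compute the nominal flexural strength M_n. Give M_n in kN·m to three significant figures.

Tension: T = A_s f_y = 2610 × 415 = 1083150 N.
Try a within the flange: a = T/(0.85 f'_c b_f) = 1083150/(0.85 × 32.7 × 760) = 51.28 mm.
Since a = 51.28 ≤ h_f = 110 mm, the stress block lies entirely in the flange; analyse as a rectangular beam of width b_f.
M_n = T(d − a/2) = 1083150 × (645 − 25.64) = 670.86 × 10⁶ N·mm.
M_n = 670.86 kN·m.

M_n ≈ 671 kN·m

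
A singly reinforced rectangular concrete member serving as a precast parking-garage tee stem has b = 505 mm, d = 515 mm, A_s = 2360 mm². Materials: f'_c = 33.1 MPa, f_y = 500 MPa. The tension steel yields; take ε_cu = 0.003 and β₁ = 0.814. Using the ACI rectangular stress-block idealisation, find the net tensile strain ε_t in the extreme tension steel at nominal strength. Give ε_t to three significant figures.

ε_t ≈ 0.0121

a = A_s f_y/(0.85 f'_c b) = 83.05 mm.
β₁ = 0.814, so c = a/β₁ = 83.05/0.814 = 102.03 mm.
From the linear strain diagram with ε_cu = 0.003: ε_t = 0.003 (d − c)/c = 0.003 × (515 − 102.03)/102.03 = 0.0121.
Since ε_t ≥ 0.005, the section is tension-controlled.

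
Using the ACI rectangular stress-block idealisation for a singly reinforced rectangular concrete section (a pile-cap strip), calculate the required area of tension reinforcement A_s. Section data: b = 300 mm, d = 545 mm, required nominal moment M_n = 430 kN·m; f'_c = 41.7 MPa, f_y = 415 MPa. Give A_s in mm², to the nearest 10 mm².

A_s ≈ 2050 mm²

With M_n = 0.85 f'_c a b (d − a/2), solve the quadratic for a:
a = d − √(d² − 2M_n/(0.85 f'_c b)) = 545 − √(545² − 2 × 430×10⁶/(0.85 × 41.7 × 300)) = 80.08 mm.
A_s = 0.85 f'_c a b / f_y = 0.85 × 41.7 × 80.08 × 300 / 415 = 2051.9 mm².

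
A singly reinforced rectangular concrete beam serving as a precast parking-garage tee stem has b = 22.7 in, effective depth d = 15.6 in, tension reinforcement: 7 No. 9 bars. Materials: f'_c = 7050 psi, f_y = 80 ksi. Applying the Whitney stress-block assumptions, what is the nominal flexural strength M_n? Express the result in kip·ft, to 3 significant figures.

M_n ≈ 632 kip·ft

A_s = 7 × 1 = 7 in².
T = A_s f_y = 7 × 80 = 560 kips.
a = T/(0.85 f'_c b) = 560/(0.85 × 7.05 × 22.7) = 4.117 in.
M_n = T(d − a/2) = 560 × (15.6 − 2.0585) = 7583.2 kip·in = 7583.2/12 = 631.93 kip·ft.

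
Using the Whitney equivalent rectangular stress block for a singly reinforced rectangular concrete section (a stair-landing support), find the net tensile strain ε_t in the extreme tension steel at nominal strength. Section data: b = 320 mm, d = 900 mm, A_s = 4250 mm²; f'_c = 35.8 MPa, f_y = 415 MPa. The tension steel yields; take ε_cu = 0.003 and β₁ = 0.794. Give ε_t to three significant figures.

a = A_s f_y/(0.85 f'_c b) = 181.13 mm.
β₁ = 0.794, so c = a/β₁ = 181.13/0.794 = 228.12 mm.
From the linear strain diagram with ε_cu = 0.003: ε_t = 0.003 (d − c)/c = 0.003 × (900 − 228.12)/228.12 = 0.00884.
Since ε_t ≥ 0.005, the section is tension-controlled.

ε_t ≈ 0.00884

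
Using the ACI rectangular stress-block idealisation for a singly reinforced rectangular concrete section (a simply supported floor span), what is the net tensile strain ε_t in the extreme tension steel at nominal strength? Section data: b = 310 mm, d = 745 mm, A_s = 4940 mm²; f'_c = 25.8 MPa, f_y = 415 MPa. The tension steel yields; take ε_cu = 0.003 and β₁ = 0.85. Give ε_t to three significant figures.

a = A_s f_y/(0.85 f'_c b) = 301.56 mm.
β₁ = 0.85, so c = a/β₁ = 301.56/0.85 = 354.78 mm.
From the linear strain diagram with ε_cu = 0.003: ε_t = 0.003 (d − c)/c = 0.003 × (745 − 354.78)/354.78 = 0.00330.
ε_t < 0.004 — the section is over-reinforced for flexure under ACI limits.

ε_t ≈ 0.00330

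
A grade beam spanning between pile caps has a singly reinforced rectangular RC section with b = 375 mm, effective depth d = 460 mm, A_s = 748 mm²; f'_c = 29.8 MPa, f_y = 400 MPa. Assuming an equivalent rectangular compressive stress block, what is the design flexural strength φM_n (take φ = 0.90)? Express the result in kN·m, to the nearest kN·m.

φM_n ≈ 120 kN·m

T = A_s f_y = 748 × 400 = 299200 N = 299.2 kN.
From C = T: a = T/(0.85 f'_c b) = 299200/(0.85 × 29.8 × 375) = 31.50 mm.
M_n = T(d − a/2) = 299.2 kN × (460 − 15.75) mm = 132.92 kN·m.
φM_n = 0.90 × 132.92 = 119.63 kN·m.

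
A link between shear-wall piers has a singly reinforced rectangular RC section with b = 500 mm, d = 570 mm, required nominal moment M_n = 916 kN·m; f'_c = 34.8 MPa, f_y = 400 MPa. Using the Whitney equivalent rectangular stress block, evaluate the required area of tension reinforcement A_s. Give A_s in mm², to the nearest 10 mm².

With M_n = 0.85 f'_c a b (d − a/2), solve the quadratic for a:
a = d − √(d² − 2M_n/(0.85 f'_c b)) = 570 − √(570² − 2 × 916×10⁶/(0.85 × 34.8 × 500)) = 121.63 mm.
A_s = 0.85 f'_c a b / f_y = 0.85 × 34.8 × 121.63 × 500 / 400 = 4497.3 mm².

A_s ≈ 4500 mm²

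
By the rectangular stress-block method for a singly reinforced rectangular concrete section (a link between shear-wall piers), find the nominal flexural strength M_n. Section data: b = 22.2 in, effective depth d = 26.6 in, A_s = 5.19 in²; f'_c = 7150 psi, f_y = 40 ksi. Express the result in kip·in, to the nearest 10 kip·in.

T = A_s f_y = 5.19 × 40 = 207.6 kips.
a = T/(0.85 f'_c b) = 207.6/(0.85 × 7.15 × 22.2) = 1.539 in.
M_n = T(d − a/2) = 207.6 × (26.6 − 0.7695) = 5362.4 kip·in.

M_n ≈ 5360 kip·in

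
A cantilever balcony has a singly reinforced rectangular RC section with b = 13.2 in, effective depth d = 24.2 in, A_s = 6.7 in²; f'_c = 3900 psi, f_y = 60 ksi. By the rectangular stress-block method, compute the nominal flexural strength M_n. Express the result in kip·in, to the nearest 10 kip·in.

T = A_s f_y = 6.7 × 60 = 402 kips.
a = T/(0.85 f'_c b) = 402/(0.85 × 3.9 × 13.2) = 9.187 in.
M_n = T(d − a/2) = 402 × (24.2 − 4.5935) = 7881.8 kip·in.

M_n ≈ 7880 kip·in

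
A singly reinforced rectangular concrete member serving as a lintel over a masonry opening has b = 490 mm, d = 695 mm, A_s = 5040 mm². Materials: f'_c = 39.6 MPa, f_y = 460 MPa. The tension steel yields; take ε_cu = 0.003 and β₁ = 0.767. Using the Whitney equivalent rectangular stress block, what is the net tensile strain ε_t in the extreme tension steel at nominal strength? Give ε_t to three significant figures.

a = A_s f_y/(0.85 f'_c b) = 140.57 mm.
β₁ = 0.767, so c = a/β₁ = 140.57/0.767 = 183.27 mm.
From the linear strain diagram with ε_cu = 0.003: ε_t = 0.003 (d − c)/c = 0.003 × (695 − 183.27)/183.27 = 0.00838.
Since ε_t ≥ 0.005, the section is tension-controlled.

ε_t ≈ 0.00838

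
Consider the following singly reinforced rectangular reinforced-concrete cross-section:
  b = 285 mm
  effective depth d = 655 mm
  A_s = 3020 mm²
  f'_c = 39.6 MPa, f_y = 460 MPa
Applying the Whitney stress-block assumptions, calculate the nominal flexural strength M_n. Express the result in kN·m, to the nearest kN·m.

T = A_s f_y = 3020 × 460 = 1389200 N = 1389.2 kN.
From C = T: a = T/(0.85 f'_c b) = 1389200/(0.85 × 39.6 × 285) = 144.81 mm.
M_n = T(d − a/2) = 1389.2 kN × (655 − 72.405) mm = 809.34 kN·m.

M_n ≈ 809 kN·m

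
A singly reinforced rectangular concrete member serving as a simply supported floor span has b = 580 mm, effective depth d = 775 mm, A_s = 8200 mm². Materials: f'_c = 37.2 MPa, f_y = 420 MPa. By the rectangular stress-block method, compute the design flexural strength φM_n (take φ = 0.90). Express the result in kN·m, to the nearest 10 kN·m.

T = A_s f_y = 8200 × 420 = 3444000 N = 3444 kN.
From C = T: a = T/(0.85 f'_c b) = 3444000/(0.85 × 37.2 × 580) = 187.79 mm.
M_n = T(d − a/2) = 3444 kN × (775 − 93.895) mm = 2345.73 kN·m.
φM_n = 0.90 × 2345.73 = 2111.16 kN·m.

φM_n ≈ 2110 kN·m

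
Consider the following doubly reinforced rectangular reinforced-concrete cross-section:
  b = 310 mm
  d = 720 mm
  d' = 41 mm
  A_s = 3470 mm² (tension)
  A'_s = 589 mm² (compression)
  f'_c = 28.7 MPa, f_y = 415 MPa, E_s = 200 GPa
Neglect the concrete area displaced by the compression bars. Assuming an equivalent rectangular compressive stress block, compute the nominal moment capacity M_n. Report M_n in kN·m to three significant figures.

M_n ≈ 932 kN·m

Assume both tension and compression steel yield.
Net tension couple steel: A_s − A'_s = 2881 mm².
a = (A_s − A'_s) f_y / (0.85 f'_c b) = 1195615/(0.85 × 28.7 × 310) = 158.10 mm.
c = a/β₁ = 158.10/0.845 = 187.10 mm; ε'_s = 0.003(c − d')/c = 0.0023 ≥ f_y/E_s = 0.0021, so compression steel does yield.
M_n = (A_s − A'_s) f_y (d − a/2) + A'_s f_y (d − d') = [1195615 × (720 − 79.05) + 244435 × (720 − 41)] × 10⁻⁶ = 766.33 + 165.97 = 932.30 kN·m.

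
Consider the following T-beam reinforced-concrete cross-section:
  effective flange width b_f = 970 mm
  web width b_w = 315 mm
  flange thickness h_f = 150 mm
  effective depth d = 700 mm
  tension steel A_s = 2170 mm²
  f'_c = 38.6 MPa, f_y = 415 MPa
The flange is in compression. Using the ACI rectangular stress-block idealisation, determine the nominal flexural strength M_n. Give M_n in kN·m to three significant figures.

M_n ≈ 618 kN·m

Tension: T = A_s f_y = 2170 × 415 = 900550 N.
Try a within the flange: a = T/(0.85 f'_c b_f) = 900550/(0.85 × 38.6 × 970) = 28.30 mm.
Since a = 28.30 ≤ h_f = 150 mm, the stress block lies entirely in the flange; analyse as a rectangular beam of width b_f.
M_n = T(d − a/2) = 900550 × (700 − 14.15) = 617.64 × 10⁶ N·mm.
M_n = 617.64 kN·m.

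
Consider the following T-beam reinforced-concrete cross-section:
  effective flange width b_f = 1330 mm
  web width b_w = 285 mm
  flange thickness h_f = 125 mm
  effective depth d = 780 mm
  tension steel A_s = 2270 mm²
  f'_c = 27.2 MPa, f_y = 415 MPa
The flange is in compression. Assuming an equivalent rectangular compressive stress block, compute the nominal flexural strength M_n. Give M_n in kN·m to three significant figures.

Tension: T = A_s f_y = 2270 × 415 = 942050 N.
Try a within the flange: a = T/(0.85 f'_c b_f) = 942050/(0.85 × 27.2 × 1330) = 30.64 mm.
Since a = 30.64 ≤ h_f = 125 mm, the stress block lies entirely in the flange; analyse as a rectangular beam of width b_f.
M_n = T(d − a/2) = 942050 × (780 − 15.32) = 720.37 × 10⁶ N·mm.
M_n = 720.37 kN·m.

M_n ≈ 720 kN·m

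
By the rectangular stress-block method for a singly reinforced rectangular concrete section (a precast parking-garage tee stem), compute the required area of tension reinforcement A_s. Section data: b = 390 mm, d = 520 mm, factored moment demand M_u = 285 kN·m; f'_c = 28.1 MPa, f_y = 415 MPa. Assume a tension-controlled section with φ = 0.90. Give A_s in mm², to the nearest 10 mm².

A_s ≈ 1570 mm²

M_n = M_u/φ = 285/0.90 = 316.667 kN·m.
With M_n = 0.85 f'_c a b (d − a/2), solve the quadratic for a:
a = d − √(d² − 2M_n/(0.85 f'_c b)) = 520 − √(520² − 2 × 316.667×10⁶/(0.85 × 28.1 × 390)) = 70.10 mm.
A_s = 0.85 f'_c a b / f_y = 0.85 × 28.1 × 70.10 × 390 / 415 = 1573.5 mm².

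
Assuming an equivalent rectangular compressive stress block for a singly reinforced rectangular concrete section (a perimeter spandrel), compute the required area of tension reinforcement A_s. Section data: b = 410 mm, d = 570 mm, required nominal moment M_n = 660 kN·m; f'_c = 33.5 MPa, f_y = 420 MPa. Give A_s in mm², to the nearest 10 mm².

With M_n = 0.85 f'_c a b (d − a/2), solve the quadratic for a:
a = d − √(d² − 2M_n/(0.85 f'_c b)) = 570 − √(570² − 2 × 660×10⁶/(0.85 × 33.5 × 410)) = 109.74 mm.
A_s = 0.85 f'_c a b / f_y = 0.85 × 33.5 × 109.74 × 410 / 420 = 3050.4 mm².

A_s ≈ 3050 mm²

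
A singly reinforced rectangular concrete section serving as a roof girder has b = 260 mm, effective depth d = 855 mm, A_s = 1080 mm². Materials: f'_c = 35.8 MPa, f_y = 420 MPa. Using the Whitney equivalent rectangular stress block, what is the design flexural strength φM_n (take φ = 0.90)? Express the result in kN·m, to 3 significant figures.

φM_n ≈ 337 kN·m

T = A_s f_y = 1080 × 420 = 453600 N = 453.6 kN.
From C = T: a = T/(0.85 f'_c b) = 453600/(0.85 × 35.8 × 260) = 57.33 mm.
M_n = T(d − a/2) = 453.6 kN × (855 − 28.665) mm = 374.83 kN·m.
φM_n = 0.90 × 374.83 = 337.35 kN·m.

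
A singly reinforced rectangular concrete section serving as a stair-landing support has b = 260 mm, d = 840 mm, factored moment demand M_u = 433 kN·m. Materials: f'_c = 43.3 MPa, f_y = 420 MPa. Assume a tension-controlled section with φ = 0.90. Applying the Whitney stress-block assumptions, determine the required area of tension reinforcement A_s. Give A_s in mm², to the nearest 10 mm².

M_n = M_u/φ = 433/0.90 = 481.111 kN·m.
With M_n = 0.85 f'_c a b (d − a/2), solve the quadratic for a:
a = d − √(d² − 2M_n/(0.85 f'_c b)) = 840 − √(840² − 2 × 481.111×10⁶/(0.85 × 43.3 × 260)) = 62.15 mm.
A_s = 0.85 f'_c a b / f_y = 0.85 × 43.3 × 62.15 × 260 / 420 = 1416.0 mm².

A_s ≈ 1420 mm²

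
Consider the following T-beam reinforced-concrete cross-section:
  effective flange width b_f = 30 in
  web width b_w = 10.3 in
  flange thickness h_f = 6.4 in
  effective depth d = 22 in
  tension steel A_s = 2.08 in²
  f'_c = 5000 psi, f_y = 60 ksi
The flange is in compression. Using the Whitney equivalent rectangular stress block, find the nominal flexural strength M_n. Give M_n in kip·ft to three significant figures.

M_n ≈ 224 kip·ft

Tension: T = A_s f_y = 2.08 × 60 = 124.8 kips.
Try a within the flange: a = T/(0.85 f'_c b_f) = 124.8/(0.85 × 5 × 30) = 0.979 in.
Since a = 0.979 ≤ h_f = 6.4 in, the stress block lies entirely in the flange; analyse as a rectangular beam of width b_f.
M_n = T(d − a/2) = 124.8 × (22 − 0.4895) = 2684.5 kip·in.
M_n = 2684.5/12 = 223.71 kip·ft.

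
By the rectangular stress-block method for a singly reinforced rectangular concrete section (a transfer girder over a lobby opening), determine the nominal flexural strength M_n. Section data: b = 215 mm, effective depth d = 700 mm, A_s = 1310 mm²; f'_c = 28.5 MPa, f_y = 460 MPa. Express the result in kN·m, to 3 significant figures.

M_n ≈ 387 kN·m

T = A_s f_y = 1310 × 460 = 602600 N = 602.6 kN.
From C = T: a = T/(0.85 f'_c b) = 602600/(0.85 × 28.5 × 215) = 115.70 mm.
M_n = T(d − a/2) = 602.6 kN × (700 − 57.85) mm = 386.96 kN·m.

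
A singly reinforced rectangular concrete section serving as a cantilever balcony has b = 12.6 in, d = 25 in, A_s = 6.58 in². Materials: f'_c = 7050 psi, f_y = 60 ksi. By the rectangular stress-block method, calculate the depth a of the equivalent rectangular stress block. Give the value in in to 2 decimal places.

a ≈ 5.23 in

T = A_s f_y = 6.58 × 60 = 394.8 kips.
a = T/(0.85 f'_c b) = 394.8/(0.85 × 7.05 × 12.6) = 5.23 in.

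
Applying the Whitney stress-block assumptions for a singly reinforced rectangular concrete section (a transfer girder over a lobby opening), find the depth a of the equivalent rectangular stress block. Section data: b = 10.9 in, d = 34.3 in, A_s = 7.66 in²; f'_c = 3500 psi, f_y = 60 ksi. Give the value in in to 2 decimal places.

a ≈ 14.17 in

T = A_s f_y = 7.66 × 60 = 459.6 kips.
a = T/(0.85 f'_c b) = 459.6/(0.85 × 3.5 × 10.9) = 14.17 in.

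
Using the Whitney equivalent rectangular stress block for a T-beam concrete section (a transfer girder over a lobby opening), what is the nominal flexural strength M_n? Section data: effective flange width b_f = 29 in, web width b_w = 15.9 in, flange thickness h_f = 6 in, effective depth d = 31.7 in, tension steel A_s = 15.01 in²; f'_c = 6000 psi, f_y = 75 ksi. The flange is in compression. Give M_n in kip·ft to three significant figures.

M_n ≈ 2600 kip·ft

Tension: T = A_s f_y = 15.01 × 75 = 1125.75 kips.
Try a within the flange: a = T/(0.85 f'_c b_f) = 1125.75/(0.85 × 6 × 29) = 7.612 in.
a = 7.612 > h_f = 6 in: the block extends into the web. Split into flange-overhang and web parts.
C_f = 0.85 f'_c (b_f − b_w) h_f = 0.85 × 6 × (29 − 15.9) × 6 = 400.9 kips.
Remaining web compression depth: a_w = (T − C_f)/(0.85 f'_c b_w) = (1125.75 − 400.9)/(0.85 × 6 × 15.9) = 8.939 in.
M_n = C_f(d − h_f/2) + (T − C_f)(d − a_w/2) = 400.9 × (31.7 − 3) + 724.85 × (31.7 − 4.4695) = 11505.8 + 19738.0 = 31243.8 kip·in.
M_n = 31243.8/12 = 2603.65 kip·ft.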